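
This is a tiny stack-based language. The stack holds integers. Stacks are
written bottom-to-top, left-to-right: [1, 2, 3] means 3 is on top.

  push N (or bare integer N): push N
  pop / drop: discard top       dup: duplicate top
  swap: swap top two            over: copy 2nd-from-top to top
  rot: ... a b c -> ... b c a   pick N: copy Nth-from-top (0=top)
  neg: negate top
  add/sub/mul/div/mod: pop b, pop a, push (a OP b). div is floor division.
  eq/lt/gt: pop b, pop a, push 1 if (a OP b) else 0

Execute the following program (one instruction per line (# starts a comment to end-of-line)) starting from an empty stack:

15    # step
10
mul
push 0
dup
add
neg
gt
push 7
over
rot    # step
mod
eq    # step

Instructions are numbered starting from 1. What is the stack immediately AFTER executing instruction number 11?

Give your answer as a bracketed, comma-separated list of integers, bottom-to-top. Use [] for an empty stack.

Answer: [7, 1, 1]

Derivation:
Step 1 ('15'): [15]
Step 2 ('10'): [15, 10]
Step 3 ('mul'): [150]
Step 4 ('push 0'): [150, 0]
Step 5 ('dup'): [150, 0, 0]
Step 6 ('add'): [150, 0]
Step 7 ('neg'): [150, 0]
Step 8 ('gt'): [1]
Step 9 ('push 7'): [1, 7]
Step 10 ('over'): [1, 7, 1]
Step 11 ('rot'): [7, 1, 1]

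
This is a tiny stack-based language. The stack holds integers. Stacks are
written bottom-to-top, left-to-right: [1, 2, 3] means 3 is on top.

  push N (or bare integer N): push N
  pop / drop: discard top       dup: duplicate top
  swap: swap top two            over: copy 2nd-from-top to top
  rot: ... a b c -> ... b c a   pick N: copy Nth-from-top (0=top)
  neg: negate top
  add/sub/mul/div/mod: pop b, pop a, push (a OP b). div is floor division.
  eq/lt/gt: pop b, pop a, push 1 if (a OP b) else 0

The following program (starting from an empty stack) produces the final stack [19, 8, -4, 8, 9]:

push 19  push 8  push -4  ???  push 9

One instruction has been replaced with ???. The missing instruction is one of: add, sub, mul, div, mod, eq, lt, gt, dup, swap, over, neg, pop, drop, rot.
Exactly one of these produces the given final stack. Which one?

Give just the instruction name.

Stack before ???: [19, 8, -4]
Stack after ???:  [19, 8, -4, 8]
The instruction that transforms [19, 8, -4] -> [19, 8, -4, 8] is: over

Answer: over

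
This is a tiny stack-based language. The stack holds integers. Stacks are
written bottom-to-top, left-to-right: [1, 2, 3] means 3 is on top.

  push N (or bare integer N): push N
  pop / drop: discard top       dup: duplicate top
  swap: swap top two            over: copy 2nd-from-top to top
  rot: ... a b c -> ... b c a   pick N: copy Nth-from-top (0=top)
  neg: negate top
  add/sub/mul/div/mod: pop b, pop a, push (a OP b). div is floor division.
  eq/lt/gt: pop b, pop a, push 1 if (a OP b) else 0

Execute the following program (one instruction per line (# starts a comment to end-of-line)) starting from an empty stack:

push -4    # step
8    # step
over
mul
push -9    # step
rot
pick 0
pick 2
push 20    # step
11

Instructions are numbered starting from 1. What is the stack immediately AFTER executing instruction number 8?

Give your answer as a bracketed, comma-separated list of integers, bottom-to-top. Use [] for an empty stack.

Step 1 ('push -4'): [-4]
Step 2 ('8'): [-4, 8]
Step 3 ('over'): [-4, 8, -4]
Step 4 ('mul'): [-4, -32]
Step 5 ('push -9'): [-4, -32, -9]
Step 6 ('rot'): [-32, -9, -4]
Step 7 ('pick 0'): [-32, -9, -4, -4]
Step 8 ('pick 2'): [-32, -9, -4, -4, -9]

Answer: [-32, -9, -4, -4, -9]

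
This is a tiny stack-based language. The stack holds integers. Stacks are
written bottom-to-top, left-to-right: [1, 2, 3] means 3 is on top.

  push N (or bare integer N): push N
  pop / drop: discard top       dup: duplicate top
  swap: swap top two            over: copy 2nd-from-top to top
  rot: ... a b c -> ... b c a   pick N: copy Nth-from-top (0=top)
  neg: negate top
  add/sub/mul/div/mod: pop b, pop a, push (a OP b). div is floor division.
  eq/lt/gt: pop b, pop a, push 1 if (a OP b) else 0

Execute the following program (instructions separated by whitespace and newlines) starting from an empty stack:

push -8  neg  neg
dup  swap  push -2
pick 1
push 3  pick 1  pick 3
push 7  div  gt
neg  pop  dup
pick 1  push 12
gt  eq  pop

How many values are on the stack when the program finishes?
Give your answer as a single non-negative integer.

After 'push -8': stack = [-8] (depth 1)
After 'neg': stack = [8] (depth 1)
After 'neg': stack = [-8] (depth 1)
After 'dup': stack = [-8, -8] (depth 2)
After 'swap': stack = [-8, -8] (depth 2)
After 'push -2': stack = [-8, -8, -2] (depth 3)
After 'pick 1': stack = [-8, -8, -2, -8] (depth 4)
After 'push 3': stack = [-8, -8, -2, -8, 3] (depth 5)
After 'pick 1': stack = [-8, -8, -2, -8, 3, -8] (depth 6)
After 'pick 3': stack = [-8, -8, -2, -8, 3, -8, -2] (depth 7)
  ...
After 'div': stack = [-8, -8, -2, -8, 3, -8, -1] (depth 7)
After 'gt': stack = [-8, -8, -2, -8, 3, 0] (depth 6)
After 'neg': stack = [-8, -8, -2, -8, 3, 0] (depth 6)
After 'pop': stack = [-8, -8, -2, -8, 3] (depth 5)
After 'dup': stack = [-8, -8, -2, -8, 3, 3] (depth 6)
After 'pick 1': stack = [-8, -8, -2, -8, 3, 3, 3] (depth 7)
After 'push 12': stack = [-8, -8, -2, -8, 3, 3, 3, 12] (depth 8)
After 'gt': stack = [-8, -8, -2, -8, 3, 3, 0] (depth 7)
After 'eq': stack = [-8, -8, -2, -8, 3, 0] (depth 6)
After 'pop': stack = [-8, -8, -2, -8, 3] (depth 5)

Answer: 5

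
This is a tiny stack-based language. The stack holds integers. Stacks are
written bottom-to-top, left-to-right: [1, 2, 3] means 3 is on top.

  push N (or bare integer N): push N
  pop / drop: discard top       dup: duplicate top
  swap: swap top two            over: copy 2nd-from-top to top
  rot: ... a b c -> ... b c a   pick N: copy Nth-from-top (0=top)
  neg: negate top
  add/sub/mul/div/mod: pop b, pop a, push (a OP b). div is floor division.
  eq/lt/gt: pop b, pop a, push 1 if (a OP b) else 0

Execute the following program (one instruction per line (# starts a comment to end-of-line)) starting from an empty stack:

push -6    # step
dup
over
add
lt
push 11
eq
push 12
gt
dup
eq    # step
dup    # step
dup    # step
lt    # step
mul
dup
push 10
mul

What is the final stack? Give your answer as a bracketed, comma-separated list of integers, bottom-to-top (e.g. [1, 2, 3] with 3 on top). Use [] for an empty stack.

Answer: [0, 0]

Derivation:
After 'push -6': [-6]
After 'dup': [-6, -6]
After 'over': [-6, -6, -6]
After 'add': [-6, -12]
After 'lt': [0]
After 'push 11': [0, 11]
After 'eq': [0]
After 'push 12': [0, 12]
After 'gt': [0]
After 'dup': [0, 0]
After 'eq': [1]
After 'dup': [1, 1]
After 'dup': [1, 1, 1]
After 'lt': [1, 0]
After 'mul': [0]
After 'dup': [0, 0]
After 'push 10': [0, 0, 10]
After 'mul': [0, 0]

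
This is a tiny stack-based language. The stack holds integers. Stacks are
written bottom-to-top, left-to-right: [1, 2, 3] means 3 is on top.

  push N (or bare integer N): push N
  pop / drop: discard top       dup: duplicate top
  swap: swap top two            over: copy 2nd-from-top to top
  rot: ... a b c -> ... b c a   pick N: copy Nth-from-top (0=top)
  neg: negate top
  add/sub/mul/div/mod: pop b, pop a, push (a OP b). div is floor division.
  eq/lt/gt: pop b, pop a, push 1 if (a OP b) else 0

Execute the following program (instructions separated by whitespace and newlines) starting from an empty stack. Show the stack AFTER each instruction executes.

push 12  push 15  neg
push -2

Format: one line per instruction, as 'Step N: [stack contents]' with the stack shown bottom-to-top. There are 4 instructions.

Step 1: [12]
Step 2: [12, 15]
Step 3: [12, -15]
Step 4: [12, -15, -2]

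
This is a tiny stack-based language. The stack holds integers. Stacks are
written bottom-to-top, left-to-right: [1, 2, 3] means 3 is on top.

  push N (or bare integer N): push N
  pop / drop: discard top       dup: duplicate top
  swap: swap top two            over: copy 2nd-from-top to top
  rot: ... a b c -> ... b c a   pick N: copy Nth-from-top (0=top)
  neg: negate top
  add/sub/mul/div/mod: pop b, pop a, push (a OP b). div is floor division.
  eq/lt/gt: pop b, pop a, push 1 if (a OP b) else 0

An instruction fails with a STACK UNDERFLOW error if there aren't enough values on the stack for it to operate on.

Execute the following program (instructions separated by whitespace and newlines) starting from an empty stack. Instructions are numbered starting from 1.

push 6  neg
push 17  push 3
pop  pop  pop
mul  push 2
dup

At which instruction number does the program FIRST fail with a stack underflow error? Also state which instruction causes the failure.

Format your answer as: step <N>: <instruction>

Step 1 ('push 6'): stack = [6], depth = 1
Step 2 ('neg'): stack = [-6], depth = 1
Step 3 ('push 17'): stack = [-6, 17], depth = 2
Step 4 ('push 3'): stack = [-6, 17, 3], depth = 3
Step 5 ('pop'): stack = [-6, 17], depth = 2
Step 6 ('pop'): stack = [-6], depth = 1
Step 7 ('pop'): stack = [], depth = 0
Step 8 ('mul'): needs 2 value(s) but depth is 0 — STACK UNDERFLOW

Answer: step 8: mul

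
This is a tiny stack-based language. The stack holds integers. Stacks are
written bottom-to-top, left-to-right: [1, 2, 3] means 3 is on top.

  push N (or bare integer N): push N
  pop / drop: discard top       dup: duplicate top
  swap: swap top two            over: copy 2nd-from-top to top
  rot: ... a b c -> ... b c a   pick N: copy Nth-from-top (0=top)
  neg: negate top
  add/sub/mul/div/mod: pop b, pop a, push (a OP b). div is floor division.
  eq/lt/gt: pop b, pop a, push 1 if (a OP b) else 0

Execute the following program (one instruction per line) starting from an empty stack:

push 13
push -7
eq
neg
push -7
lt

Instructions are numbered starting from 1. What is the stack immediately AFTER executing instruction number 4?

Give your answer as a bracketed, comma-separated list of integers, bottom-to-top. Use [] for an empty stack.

Answer: [0]

Derivation:
Step 1 ('push 13'): [13]
Step 2 ('push -7'): [13, -7]
Step 3 ('eq'): [0]
Step 4 ('neg'): [0]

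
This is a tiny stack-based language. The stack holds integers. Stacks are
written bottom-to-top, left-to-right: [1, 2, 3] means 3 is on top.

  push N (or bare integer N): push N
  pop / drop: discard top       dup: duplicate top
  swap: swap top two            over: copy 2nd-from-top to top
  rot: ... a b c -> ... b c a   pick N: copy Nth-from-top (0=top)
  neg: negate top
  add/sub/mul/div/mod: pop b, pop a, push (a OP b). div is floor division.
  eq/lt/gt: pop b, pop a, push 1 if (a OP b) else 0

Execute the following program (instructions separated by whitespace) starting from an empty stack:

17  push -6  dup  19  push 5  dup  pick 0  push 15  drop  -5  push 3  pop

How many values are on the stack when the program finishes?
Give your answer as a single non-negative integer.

After 'push 17': stack = [17] (depth 1)
After 'push -6': stack = [17, -6] (depth 2)
After 'dup': stack = [17, -6, -6] (depth 3)
After 'push 19': stack = [17, -6, -6, 19] (depth 4)
After 'push 5': stack = [17, -6, -6, 19, 5] (depth 5)
After 'dup': stack = [17, -6, -6, 19, 5, 5] (depth 6)
After 'pick 0': stack = [17, -6, -6, 19, 5, 5, 5] (depth 7)
After 'push 15': stack = [17, -6, -6, 19, 5, 5, 5, 15] (depth 8)
After 'drop': stack = [17, -6, -6, 19, 5, 5, 5] (depth 7)
After 'push -5': stack = [17, -6, -6, 19, 5, 5, 5, -5] (depth 8)
After 'push 3': stack = [17, -6, -6, 19, 5, 5, 5, -5, 3] (depth 9)
After 'pop': stack = [17, -6, -6, 19, 5, 5, 5, -5] (depth 8)

Answer: 8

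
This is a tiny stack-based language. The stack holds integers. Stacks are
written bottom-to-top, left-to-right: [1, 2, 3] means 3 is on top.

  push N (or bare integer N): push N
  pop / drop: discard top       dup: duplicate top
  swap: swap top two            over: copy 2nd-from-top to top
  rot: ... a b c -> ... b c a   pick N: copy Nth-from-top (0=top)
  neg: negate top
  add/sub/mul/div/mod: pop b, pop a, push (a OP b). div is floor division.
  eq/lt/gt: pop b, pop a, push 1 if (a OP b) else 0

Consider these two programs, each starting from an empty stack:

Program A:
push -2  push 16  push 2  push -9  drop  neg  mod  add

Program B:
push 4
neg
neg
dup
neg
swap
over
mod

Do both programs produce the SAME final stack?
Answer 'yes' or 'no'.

Answer: no

Derivation:
Program A trace:
  After 'push -2': [-2]
  After 'push 16': [-2, 16]
  After 'push 2': [-2, 16, 2]
  After 'push -9': [-2, 16, 2, -9]
  After 'drop': [-2, 16, 2]
  After 'neg': [-2, 16, -2]
  After 'mod': [-2, 0]
  After 'add': [-2]
Program A final stack: [-2]

Program B trace:
  After 'push 4': [4]
  After 'neg': [-4]
  After 'neg': [4]
  After 'dup': [4, 4]
  After 'neg': [4, -4]
  After 'swap': [-4, 4]
  After 'over': [-4, 4, -4]
  After 'mod': [-4, 0]
Program B final stack: [-4, 0]
Same: no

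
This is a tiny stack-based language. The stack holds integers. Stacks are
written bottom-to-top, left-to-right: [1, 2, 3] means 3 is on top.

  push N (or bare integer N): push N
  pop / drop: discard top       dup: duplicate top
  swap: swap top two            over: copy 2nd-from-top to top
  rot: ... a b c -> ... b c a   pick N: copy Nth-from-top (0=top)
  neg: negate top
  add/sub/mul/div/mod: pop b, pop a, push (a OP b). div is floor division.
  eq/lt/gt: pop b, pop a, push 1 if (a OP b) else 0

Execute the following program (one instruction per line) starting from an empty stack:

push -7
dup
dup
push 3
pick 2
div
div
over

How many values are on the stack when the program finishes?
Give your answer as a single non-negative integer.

Answer: 4

Derivation:
After 'push -7': stack = [-7] (depth 1)
After 'dup': stack = [-7, -7] (depth 2)
After 'dup': stack = [-7, -7, -7] (depth 3)
After 'push 3': stack = [-7, -7, -7, 3] (depth 4)
After 'pick 2': stack = [-7, -7, -7, 3, -7] (depth 5)
After 'div': stack = [-7, -7, -7, -1] (depth 4)
After 'div': stack = [-7, -7, 7] (depth 3)
After 'over': stack = [-7, -7, 7, -7] (depth 4)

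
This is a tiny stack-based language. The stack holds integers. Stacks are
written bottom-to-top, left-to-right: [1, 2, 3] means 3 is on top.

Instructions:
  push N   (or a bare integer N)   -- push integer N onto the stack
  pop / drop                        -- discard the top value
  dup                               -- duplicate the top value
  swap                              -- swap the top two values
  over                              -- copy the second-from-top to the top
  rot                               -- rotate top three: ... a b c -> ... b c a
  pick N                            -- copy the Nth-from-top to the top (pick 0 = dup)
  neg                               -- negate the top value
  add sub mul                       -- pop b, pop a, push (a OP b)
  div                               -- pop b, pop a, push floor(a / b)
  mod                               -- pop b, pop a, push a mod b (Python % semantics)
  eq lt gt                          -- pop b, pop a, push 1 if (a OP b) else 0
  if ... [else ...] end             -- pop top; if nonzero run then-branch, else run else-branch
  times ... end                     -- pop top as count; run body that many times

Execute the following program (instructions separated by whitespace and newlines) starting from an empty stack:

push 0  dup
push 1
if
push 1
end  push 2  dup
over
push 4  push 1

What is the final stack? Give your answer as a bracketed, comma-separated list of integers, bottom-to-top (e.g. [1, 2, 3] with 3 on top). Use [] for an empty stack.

After 'push 0': [0]
After 'dup': [0, 0]
After 'push 1': [0, 0, 1]
After 'if': [0, 0]
After 'push 1': [0, 0, 1]
After 'push 2': [0, 0, 1, 2]
After 'dup': [0, 0, 1, 2, 2]
After 'over': [0, 0, 1, 2, 2, 2]
After 'push 4': [0, 0, 1, 2, 2, 2, 4]
After 'push 1': [0, 0, 1, 2, 2, 2, 4, 1]

Answer: [0, 0, 1, 2, 2, 2, 4, 1]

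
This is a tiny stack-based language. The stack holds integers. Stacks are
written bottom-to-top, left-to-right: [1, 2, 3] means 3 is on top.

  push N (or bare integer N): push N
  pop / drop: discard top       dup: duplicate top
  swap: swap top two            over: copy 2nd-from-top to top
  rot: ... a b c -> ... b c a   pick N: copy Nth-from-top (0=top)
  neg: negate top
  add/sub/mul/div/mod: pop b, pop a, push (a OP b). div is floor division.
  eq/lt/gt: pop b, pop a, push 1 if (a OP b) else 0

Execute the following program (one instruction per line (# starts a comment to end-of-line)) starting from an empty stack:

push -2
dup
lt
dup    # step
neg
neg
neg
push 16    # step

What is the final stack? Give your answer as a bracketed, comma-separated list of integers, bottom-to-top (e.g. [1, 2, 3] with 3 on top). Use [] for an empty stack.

After 'push -2': [-2]
After 'dup': [-2, -2]
After 'lt': [0]
After 'dup': [0, 0]
After 'neg': [0, 0]
After 'neg': [0, 0]
After 'neg': [0, 0]
After 'push 16': [0, 0, 16]

Answer: [0, 0, 16]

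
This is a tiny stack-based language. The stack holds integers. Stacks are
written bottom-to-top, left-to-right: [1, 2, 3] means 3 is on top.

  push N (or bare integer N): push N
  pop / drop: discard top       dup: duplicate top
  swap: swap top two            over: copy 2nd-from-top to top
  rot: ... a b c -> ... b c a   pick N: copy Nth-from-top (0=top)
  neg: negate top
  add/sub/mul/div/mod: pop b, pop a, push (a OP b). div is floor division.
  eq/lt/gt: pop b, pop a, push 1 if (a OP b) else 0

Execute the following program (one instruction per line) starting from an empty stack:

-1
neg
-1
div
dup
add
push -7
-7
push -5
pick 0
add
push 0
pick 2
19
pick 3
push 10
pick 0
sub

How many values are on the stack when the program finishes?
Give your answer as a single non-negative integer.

After 'push -1': stack = [-1] (depth 1)
After 'neg': stack = [1] (depth 1)
After 'push -1': stack = [1, -1] (depth 2)
After 'div': stack = [-1] (depth 1)
After 'dup': stack = [-1, -1] (depth 2)
After 'add': stack = [-2] (depth 1)
After 'push -7': stack = [-2, -7] (depth 2)
After 'push -7': stack = [-2, -7, -7] (depth 3)
After 'push -5': stack = [-2, -7, -7, -5] (depth 4)
After 'pick 0': stack = [-2, -7, -7, -5, -5] (depth 5)
After 'add': stack = [-2, -7, -7, -10] (depth 4)
After 'push 0': stack = [-2, -7, -7, -10, 0] (depth 5)
After 'pick 2': stack = [-2, -7, -7, -10, 0, -7] (depth 6)
After 'push 19': stack = [-2, -7, -7, -10, 0, -7, 19] (depth 7)
After 'pick 3': stack = [-2, -7, -7, -10, 0, -7, 19, -10] (depth 8)
After 'push 10': stack = [-2, -7, -7, -10, 0, -7, 19, -10, 10] (depth 9)
After 'pick 0': stack = [-2, -7, -7, -10, 0, -7, 19, -10, 10, 10] (depth 10)
After 'sub': stack = [-2, -7, -7, -10, 0, -7, 19, -10, 0] (depth 9)

Answer: 9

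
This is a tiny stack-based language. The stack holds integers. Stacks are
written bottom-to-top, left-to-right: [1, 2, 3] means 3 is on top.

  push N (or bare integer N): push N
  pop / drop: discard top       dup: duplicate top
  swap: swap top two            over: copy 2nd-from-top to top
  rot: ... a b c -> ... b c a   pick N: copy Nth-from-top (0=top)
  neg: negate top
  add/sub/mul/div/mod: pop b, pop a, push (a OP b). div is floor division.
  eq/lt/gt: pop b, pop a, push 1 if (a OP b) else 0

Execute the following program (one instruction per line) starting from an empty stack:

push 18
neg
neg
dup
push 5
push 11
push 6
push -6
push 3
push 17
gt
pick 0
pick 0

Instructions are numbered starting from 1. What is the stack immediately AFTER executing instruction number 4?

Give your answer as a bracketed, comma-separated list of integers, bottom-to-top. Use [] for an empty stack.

Answer: [18, 18]

Derivation:
Step 1 ('push 18'): [18]
Step 2 ('neg'): [-18]
Step 3 ('neg'): [18]
Step 4 ('dup'): [18, 18]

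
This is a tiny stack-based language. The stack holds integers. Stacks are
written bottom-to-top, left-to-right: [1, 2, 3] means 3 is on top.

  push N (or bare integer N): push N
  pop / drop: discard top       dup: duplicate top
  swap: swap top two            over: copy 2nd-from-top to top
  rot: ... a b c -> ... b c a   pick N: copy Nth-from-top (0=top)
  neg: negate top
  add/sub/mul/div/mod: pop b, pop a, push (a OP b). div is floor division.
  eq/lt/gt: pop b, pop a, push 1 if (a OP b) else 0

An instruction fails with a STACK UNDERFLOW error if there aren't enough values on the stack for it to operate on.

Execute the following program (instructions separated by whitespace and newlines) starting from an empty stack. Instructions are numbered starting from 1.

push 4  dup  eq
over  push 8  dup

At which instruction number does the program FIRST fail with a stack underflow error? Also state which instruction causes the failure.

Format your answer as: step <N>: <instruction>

Step 1 ('push 4'): stack = [4], depth = 1
Step 2 ('dup'): stack = [4, 4], depth = 2
Step 3 ('eq'): stack = [1], depth = 1
Step 4 ('over'): needs 2 value(s) but depth is 1 — STACK UNDERFLOW

Answer: step 4: over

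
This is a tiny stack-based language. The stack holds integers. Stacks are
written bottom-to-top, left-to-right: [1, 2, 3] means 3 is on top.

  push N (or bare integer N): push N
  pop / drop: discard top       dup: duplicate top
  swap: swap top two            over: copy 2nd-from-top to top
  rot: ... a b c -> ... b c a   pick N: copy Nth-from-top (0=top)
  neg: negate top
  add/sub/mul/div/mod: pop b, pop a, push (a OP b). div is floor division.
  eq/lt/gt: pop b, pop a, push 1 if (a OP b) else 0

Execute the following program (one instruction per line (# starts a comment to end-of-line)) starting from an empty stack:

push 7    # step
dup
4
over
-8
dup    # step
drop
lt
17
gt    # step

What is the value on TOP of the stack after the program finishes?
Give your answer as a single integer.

Answer: 0

Derivation:
After 'push 7': [7]
After 'dup': [7, 7]
After 'push 4': [7, 7, 4]
After 'over': [7, 7, 4, 7]
After 'push -8': [7, 7, 4, 7, -8]
After 'dup': [7, 7, 4, 7, -8, -8]
After 'drop': [7, 7, 4, 7, -8]
After 'lt': [7, 7, 4, 0]
After 'push 17': [7, 7, 4, 0, 17]
After 'gt': [7, 7, 4, 0]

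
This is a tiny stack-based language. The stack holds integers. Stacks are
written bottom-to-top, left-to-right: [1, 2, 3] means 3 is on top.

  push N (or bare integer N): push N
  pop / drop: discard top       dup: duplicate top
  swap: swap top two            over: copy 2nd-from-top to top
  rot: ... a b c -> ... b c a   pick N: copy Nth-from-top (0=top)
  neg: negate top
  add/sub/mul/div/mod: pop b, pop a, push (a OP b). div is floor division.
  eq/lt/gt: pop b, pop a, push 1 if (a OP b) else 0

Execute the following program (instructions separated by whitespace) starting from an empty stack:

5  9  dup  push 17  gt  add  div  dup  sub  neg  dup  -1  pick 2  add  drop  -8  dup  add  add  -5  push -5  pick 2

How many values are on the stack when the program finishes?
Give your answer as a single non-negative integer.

Answer: 5

Derivation:
After 'push 5': stack = [5] (depth 1)
After 'push 9': stack = [5, 9] (depth 2)
After 'dup': stack = [5, 9, 9] (depth 3)
After 'push 17': stack = [5, 9, 9, 17] (depth 4)
After 'gt': stack = [5, 9, 0] (depth 3)
After 'add': stack = [5, 9] (depth 2)
After 'div': stack = [0] (depth 1)
After 'dup': stack = [0, 0] (depth 2)
After 'sub': stack = [0] (depth 1)
After 'neg': stack = [0] (depth 1)
  ...
After 'pick 2': stack = [0, 0, -1, 0] (depth 4)
After 'add': stack = [0, 0, -1] (depth 3)
After 'drop': stack = [0, 0] (depth 2)
After 'push -8': stack = [0, 0, -8] (depth 3)
After 'dup': stack = [0, 0, -8, -8] (depth 4)
After 'add': stack = [0, 0, -16] (depth 3)
After 'add': stack = [0, -16] (depth 2)
After 'push -5': stack = [0, -16, -5] (depth 3)
After 'push -5': stack = [0, -16, -5, -5] (depth 4)
After 'pick 2': stack = [0, -16, -5, -5, -16] (depth 5)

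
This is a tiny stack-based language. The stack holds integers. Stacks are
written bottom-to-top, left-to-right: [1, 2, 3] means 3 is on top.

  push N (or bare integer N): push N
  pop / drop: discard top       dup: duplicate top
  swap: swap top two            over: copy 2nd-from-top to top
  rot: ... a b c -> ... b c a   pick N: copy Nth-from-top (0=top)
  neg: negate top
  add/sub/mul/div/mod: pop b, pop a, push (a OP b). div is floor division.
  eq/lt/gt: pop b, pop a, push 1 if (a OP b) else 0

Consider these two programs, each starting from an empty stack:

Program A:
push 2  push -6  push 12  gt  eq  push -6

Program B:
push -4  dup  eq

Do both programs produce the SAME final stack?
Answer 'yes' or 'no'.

Answer: no

Derivation:
Program A trace:
  After 'push 2': [2]
  After 'push -6': [2, -6]
  After 'push 12': [2, -6, 12]
  After 'gt': [2, 0]
  After 'eq': [0]
  After 'push -6': [0, -6]
Program A final stack: [0, -6]

Program B trace:
  After 'push -4': [-4]
  After 'dup': [-4, -4]
  After 'eq': [1]
Program B final stack: [1]
Same: no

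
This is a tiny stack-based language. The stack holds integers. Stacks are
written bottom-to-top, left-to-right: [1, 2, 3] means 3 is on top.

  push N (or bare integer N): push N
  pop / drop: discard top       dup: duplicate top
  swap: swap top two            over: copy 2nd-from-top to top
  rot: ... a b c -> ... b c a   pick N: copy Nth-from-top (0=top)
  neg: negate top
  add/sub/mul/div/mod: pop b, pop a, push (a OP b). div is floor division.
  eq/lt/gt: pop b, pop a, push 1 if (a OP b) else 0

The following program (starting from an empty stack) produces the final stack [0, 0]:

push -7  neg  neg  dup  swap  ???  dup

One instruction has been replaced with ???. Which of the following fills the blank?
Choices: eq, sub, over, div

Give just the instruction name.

Answer: sub

Derivation:
Stack before ???: [-7, -7]
Stack after ???:  [0]
Checking each choice:
  eq: produces [1, 1]
  sub: MATCH
  over: produces [-7, -7, -7, -7]
  div: produces [1, 1]


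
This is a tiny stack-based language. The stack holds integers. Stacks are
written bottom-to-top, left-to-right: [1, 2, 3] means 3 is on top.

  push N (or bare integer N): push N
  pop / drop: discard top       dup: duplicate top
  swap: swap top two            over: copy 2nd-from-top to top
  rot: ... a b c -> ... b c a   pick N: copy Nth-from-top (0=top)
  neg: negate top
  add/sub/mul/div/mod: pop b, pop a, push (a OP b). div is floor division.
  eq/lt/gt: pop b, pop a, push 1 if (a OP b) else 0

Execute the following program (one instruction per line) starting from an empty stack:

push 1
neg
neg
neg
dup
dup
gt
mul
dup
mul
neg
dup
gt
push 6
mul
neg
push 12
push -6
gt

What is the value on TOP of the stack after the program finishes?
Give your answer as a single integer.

Answer: 1

Derivation:
After 'push 1': [1]
After 'neg': [-1]
After 'neg': [1]
After 'neg': [-1]
After 'dup': [-1, -1]
After 'dup': [-1, -1, -1]
After 'gt': [-1, 0]
After 'mul': [0]
After 'dup': [0, 0]
After 'mul': [0]
After 'neg': [0]
After 'dup': [0, 0]
After 'gt': [0]
After 'push 6': [0, 6]
After 'mul': [0]
After 'neg': [0]
After 'push 12': [0, 12]
After 'push -6': [0, 12, -6]
After 'gt': [0, 1]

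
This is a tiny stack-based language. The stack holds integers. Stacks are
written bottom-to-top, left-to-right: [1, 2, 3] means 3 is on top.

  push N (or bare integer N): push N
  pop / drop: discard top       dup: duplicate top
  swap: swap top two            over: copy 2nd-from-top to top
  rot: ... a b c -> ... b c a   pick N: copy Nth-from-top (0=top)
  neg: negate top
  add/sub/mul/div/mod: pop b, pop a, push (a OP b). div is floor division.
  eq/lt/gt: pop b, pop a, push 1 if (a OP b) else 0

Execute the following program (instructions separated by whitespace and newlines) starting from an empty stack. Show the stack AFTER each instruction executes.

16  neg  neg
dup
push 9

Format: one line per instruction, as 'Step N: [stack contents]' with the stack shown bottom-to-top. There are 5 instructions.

Step 1: [16]
Step 2: [-16]
Step 3: [16]
Step 4: [16, 16]
Step 5: [16, 16, 9]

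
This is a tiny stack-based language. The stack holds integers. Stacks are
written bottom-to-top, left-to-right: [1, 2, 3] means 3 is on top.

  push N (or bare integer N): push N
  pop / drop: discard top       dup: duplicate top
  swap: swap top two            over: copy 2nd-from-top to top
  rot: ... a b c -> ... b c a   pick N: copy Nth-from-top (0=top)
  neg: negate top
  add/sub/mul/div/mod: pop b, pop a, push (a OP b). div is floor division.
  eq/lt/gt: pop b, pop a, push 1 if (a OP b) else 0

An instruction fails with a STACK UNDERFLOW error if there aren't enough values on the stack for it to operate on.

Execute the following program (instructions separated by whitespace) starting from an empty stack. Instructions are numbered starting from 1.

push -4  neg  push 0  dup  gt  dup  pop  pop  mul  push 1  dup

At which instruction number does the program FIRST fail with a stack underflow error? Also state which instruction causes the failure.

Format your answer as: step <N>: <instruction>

Answer: step 9: mul

Derivation:
Step 1 ('push -4'): stack = [-4], depth = 1
Step 2 ('neg'): stack = [4], depth = 1
Step 3 ('push 0'): stack = [4, 0], depth = 2
Step 4 ('dup'): stack = [4, 0, 0], depth = 3
Step 5 ('gt'): stack = [4, 0], depth = 2
Step 6 ('dup'): stack = [4, 0, 0], depth = 3
Step 7 ('pop'): stack = [4, 0], depth = 2
Step 8 ('pop'): stack = [4], depth = 1
Step 9 ('mul'): needs 2 value(s) but depth is 1 — STACK UNDERFLOW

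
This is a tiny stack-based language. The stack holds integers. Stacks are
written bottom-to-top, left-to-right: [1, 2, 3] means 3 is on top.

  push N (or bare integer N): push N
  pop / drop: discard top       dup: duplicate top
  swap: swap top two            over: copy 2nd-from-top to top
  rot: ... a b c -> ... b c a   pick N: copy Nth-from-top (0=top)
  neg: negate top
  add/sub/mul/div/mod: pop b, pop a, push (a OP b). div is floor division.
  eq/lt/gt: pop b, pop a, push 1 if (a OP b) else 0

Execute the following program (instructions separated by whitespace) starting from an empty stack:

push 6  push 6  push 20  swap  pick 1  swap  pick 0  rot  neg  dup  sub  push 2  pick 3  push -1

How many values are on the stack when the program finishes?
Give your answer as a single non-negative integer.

After 'push 6': stack = [6] (depth 1)
After 'push 6': stack = [6, 6] (depth 2)
After 'push 20': stack = [6, 6, 20] (depth 3)
After 'swap': stack = [6, 20, 6] (depth 3)
After 'pick 1': stack = [6, 20, 6, 20] (depth 4)
After 'swap': stack = [6, 20, 20, 6] (depth 4)
After 'pick 0': stack = [6, 20, 20, 6, 6] (depth 5)
After 'rot': stack = [6, 20, 6, 6, 20] (depth 5)
After 'neg': stack = [6, 20, 6, 6, -20] (depth 5)
After 'dup': stack = [6, 20, 6, 6, -20, -20] (depth 6)
After 'sub': stack = [6, 20, 6, 6, 0] (depth 5)
After 'push 2': stack = [6, 20, 6, 6, 0, 2] (depth 6)
After 'pick 3': stack = [6, 20, 6, 6, 0, 2, 6] (depth 7)
After 'push -1': stack = [6, 20, 6, 6, 0, 2, 6, -1] (depth 8)

Answer: 8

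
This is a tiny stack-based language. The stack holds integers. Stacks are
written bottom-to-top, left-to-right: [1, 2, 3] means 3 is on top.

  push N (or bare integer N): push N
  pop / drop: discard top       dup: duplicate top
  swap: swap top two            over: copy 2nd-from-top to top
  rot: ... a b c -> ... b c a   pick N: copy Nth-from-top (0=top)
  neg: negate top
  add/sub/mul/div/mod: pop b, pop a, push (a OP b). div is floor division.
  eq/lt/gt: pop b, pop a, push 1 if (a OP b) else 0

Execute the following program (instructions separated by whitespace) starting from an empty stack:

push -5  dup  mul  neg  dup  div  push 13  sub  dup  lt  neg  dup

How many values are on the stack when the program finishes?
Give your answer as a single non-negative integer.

After 'push -5': stack = [-5] (depth 1)
After 'dup': stack = [-5, -5] (depth 2)
After 'mul': stack = [25] (depth 1)
After 'neg': stack = [-25] (depth 1)
After 'dup': stack = [-25, -25] (depth 2)
After 'div': stack = [1] (depth 1)
After 'push 13': stack = [1, 13] (depth 2)
After 'sub': stack = [-12] (depth 1)
After 'dup': stack = [-12, -12] (depth 2)
After 'lt': stack = [0] (depth 1)
After 'neg': stack = [0] (depth 1)
After 'dup': stack = [0, 0] (depth 2)

Answer: 2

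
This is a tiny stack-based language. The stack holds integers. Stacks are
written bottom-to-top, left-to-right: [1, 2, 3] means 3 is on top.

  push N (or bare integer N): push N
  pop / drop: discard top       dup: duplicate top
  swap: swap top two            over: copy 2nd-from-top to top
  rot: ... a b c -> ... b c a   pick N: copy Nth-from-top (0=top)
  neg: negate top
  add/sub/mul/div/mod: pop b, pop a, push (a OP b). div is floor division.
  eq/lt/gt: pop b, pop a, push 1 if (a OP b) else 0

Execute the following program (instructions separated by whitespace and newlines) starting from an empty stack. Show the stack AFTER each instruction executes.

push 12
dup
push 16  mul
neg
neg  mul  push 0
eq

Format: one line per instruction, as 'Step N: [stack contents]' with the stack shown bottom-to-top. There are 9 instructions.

Step 1: [12]
Step 2: [12, 12]
Step 3: [12, 12, 16]
Step 4: [12, 192]
Step 5: [12, -192]
Step 6: [12, 192]
Step 7: [2304]
Step 8: [2304, 0]
Step 9: [0]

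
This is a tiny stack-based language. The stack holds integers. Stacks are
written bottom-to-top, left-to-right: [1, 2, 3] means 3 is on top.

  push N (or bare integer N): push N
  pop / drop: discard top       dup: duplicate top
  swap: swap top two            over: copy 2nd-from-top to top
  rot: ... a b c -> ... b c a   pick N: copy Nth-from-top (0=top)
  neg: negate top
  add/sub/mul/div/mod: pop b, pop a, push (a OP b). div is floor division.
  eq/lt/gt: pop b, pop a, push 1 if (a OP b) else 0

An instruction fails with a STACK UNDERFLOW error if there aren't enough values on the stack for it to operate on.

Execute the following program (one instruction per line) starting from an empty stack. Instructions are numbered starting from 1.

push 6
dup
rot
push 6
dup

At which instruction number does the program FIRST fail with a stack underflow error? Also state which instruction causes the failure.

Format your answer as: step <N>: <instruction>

Answer: step 3: rot

Derivation:
Step 1 ('push 6'): stack = [6], depth = 1
Step 2 ('dup'): stack = [6, 6], depth = 2
Step 3 ('rot'): needs 3 value(s) but depth is 2 — STACK UNDERFLOW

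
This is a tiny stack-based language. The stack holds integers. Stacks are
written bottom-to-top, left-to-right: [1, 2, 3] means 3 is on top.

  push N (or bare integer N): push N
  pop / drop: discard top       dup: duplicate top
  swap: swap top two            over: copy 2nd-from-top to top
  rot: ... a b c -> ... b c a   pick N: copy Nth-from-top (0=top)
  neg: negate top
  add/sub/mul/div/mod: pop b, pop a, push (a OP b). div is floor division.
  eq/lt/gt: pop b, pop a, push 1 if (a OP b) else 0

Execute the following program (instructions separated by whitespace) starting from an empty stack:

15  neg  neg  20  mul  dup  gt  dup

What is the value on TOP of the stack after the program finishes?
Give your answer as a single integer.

After 'push 15': [15]
After 'neg': [-15]
After 'neg': [15]
After 'push 20': [15, 20]
After 'mul': [300]
After 'dup': [300, 300]
After 'gt': [0]
After 'dup': [0, 0]

Answer: 0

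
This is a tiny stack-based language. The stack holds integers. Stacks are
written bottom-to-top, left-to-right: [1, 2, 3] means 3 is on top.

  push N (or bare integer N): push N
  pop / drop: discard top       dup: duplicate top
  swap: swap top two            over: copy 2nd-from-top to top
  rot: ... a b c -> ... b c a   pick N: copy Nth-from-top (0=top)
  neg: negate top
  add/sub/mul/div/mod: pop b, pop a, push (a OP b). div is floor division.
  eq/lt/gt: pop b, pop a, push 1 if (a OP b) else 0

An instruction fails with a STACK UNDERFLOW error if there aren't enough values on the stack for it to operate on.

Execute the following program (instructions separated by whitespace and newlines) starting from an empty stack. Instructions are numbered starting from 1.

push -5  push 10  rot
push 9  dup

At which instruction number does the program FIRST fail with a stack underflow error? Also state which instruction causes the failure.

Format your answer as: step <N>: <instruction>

Answer: step 3: rot

Derivation:
Step 1 ('push -5'): stack = [-5], depth = 1
Step 2 ('push 10'): stack = [-5, 10], depth = 2
Step 3 ('rot'): needs 3 value(s) but depth is 2 — STACK UNDERFLOW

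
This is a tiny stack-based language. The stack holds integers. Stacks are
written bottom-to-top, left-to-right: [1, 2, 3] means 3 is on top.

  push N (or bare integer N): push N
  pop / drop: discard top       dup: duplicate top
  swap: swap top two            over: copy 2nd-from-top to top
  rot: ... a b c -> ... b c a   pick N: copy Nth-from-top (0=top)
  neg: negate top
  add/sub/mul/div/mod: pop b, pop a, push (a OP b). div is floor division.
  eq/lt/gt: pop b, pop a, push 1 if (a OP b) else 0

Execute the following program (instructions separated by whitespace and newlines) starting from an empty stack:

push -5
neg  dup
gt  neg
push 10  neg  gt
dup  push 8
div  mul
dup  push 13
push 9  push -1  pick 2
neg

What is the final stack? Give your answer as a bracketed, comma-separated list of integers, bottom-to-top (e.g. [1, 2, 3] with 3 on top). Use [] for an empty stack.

After 'push -5': [-5]
After 'neg': [5]
After 'dup': [5, 5]
After 'gt': [0]
After 'neg': [0]
After 'push 10': [0, 10]
After 'neg': [0, -10]
After 'gt': [1]
After 'dup': [1, 1]
After 'push 8': [1, 1, 8]
After 'div': [1, 0]
After 'mul': [0]
After 'dup': [0, 0]
After 'push 13': [0, 0, 13]
After 'push 9': [0, 0, 13, 9]
After 'push -1': [0, 0, 13, 9, -1]
After 'pick 2': [0, 0, 13, 9, -1, 13]
After 'neg': [0, 0, 13, 9, -1, -13]

Answer: [0, 0, 13, 9, -1, -13]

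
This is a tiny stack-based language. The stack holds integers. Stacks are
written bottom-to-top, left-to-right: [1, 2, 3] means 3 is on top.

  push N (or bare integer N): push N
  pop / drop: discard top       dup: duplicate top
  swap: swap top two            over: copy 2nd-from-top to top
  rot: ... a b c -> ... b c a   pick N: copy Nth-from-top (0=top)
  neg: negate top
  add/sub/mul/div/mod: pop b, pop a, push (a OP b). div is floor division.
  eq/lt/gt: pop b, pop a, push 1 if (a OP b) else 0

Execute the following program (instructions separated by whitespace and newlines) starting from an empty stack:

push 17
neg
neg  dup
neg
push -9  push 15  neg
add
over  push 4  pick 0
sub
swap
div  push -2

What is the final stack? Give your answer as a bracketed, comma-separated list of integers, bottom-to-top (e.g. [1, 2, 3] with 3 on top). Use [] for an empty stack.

Answer: [17, -17, -24, 0, -2]

Derivation:
After 'push 17': [17]
After 'neg': [-17]
After 'neg': [17]
After 'dup': [17, 17]
After 'neg': [17, -17]
After 'push -9': [17, -17, -9]
After 'push 15': [17, -17, -9, 15]
After 'neg': [17, -17, -9, -15]
After 'add': [17, -17, -24]
After 'over': [17, -17, -24, -17]
After 'push 4': [17, -17, -24, -17, 4]
After 'pick 0': [17, -17, -24, -17, 4, 4]
After 'sub': [17, -17, -24, -17, 0]
After 'swap': [17, -17, -24, 0, -17]
After 'div': [17, -17, -24, 0]
After 'push -2': [17, -17, -24, 0, -2]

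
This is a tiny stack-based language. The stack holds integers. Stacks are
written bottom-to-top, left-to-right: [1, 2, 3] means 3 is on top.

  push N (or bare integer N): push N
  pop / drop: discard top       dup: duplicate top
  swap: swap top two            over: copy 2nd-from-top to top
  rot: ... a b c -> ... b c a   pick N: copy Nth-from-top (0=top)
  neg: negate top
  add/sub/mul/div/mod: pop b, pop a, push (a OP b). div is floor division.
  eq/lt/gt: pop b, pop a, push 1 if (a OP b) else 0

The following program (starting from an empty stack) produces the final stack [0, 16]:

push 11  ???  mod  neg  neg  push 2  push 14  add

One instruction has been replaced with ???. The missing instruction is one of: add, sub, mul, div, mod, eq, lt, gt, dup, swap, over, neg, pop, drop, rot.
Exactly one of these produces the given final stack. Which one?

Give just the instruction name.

Answer: dup

Derivation:
Stack before ???: [11]
Stack after ???:  [11, 11]
The instruction that transforms [11] -> [11, 11] is: dup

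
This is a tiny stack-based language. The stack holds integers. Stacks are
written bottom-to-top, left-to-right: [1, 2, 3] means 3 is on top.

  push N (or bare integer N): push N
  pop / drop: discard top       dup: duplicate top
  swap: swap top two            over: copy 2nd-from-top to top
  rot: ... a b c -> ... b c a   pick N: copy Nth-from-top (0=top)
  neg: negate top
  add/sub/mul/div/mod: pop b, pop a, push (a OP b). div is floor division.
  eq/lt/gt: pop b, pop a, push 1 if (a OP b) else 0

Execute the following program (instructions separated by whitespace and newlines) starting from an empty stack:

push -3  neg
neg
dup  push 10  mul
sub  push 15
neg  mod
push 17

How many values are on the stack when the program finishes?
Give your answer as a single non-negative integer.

After 'push -3': stack = [-3] (depth 1)
After 'neg': stack = [3] (depth 1)
After 'neg': stack = [-3] (depth 1)
After 'dup': stack = [-3, -3] (depth 2)
After 'push 10': stack = [-3, -3, 10] (depth 3)
After 'mul': stack = [-3, -30] (depth 2)
After 'sub': stack = [27] (depth 1)
After 'push 15': stack = [27, 15] (depth 2)
After 'neg': stack = [27, -15] (depth 2)
After 'mod': stack = [-3] (depth 1)
After 'push 17': stack = [-3, 17] (depth 2)

Answer: 2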